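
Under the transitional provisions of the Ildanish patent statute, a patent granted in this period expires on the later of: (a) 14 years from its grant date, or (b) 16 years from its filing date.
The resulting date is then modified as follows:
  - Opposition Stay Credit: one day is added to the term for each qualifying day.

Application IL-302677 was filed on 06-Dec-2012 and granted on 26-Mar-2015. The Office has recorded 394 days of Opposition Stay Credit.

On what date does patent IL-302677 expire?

(a) grant + 14 years → 26 March 2029.
(b) filing + 16 years → 6 December 2028.
Later of the two: 26 March 2029.
Opposition Stay Credit: +394 days → 24 April 2030.

2030-04-24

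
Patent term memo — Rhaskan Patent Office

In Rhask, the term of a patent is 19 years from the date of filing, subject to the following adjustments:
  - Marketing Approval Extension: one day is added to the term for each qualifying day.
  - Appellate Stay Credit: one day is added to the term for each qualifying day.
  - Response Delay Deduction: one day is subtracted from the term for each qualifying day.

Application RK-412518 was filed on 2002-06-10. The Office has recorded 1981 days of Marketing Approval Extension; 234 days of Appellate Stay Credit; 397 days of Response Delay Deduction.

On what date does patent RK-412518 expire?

Base term: filing date + 19 years → 10 June 2021.
Marketing Approval Extension: +1981 days → 12 November 2026.
Appellate Stay Credit: +234 days → 4 July 2027.
Response Delay Deduction: −397 days → 2 June 2026.

2026-06-02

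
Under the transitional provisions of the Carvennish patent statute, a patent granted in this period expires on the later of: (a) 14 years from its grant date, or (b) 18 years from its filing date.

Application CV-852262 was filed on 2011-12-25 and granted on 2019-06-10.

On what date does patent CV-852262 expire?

(a) grant + 14 years → 10 June 2033.
(b) filing + 18 years → 25 December 2029.
Later of the two: 10 June 2033.

June 10, 2033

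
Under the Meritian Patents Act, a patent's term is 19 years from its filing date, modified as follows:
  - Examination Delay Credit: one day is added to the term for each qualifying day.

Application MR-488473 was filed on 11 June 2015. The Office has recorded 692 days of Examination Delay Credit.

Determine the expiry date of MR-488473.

May 3, 2036

Base term: filing date + 19 years → 11 June 2034.
Examination Delay Credit: +692 days → 3 May 2036.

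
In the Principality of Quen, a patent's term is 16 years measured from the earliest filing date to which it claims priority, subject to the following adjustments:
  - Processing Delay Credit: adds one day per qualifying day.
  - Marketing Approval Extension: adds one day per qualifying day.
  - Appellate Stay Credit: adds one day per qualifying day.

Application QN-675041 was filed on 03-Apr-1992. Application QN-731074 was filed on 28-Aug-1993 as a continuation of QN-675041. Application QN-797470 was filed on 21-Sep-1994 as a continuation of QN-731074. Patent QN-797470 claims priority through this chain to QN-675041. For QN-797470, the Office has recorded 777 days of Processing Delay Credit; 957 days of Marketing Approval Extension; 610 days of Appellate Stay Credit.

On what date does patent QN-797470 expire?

2014-09-03

Earliest priority filing: 3 April 1992.
Base term: 3 April 1992 + 16 years → 3 April 2008.
Processing Delay Credit: +777 days → 20 May 2010.
Marketing Approval Extension: +957 days → 1 January 2013.
Appellate Stay Credit: +610 days → 3 September 2014.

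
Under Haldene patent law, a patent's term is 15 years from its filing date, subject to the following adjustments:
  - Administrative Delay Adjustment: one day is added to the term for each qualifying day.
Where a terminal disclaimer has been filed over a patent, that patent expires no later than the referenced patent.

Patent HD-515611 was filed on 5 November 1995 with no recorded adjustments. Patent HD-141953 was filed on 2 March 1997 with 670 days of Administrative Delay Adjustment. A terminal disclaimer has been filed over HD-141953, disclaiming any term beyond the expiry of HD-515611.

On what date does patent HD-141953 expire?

2010-11-05

Natural term of HD-141953:
  Base: filing + 15 years → 2 March 2012.
  Administrative Delay Adjustment: +670 days → 1 January 2014.
Expiry of referenced patent HD-515611:
  Base: filing + 15 years → 5 November 2010.
Terminal disclaimer: HD-141953 expires on the earlier of 1 January 2014 and 5 November 2010.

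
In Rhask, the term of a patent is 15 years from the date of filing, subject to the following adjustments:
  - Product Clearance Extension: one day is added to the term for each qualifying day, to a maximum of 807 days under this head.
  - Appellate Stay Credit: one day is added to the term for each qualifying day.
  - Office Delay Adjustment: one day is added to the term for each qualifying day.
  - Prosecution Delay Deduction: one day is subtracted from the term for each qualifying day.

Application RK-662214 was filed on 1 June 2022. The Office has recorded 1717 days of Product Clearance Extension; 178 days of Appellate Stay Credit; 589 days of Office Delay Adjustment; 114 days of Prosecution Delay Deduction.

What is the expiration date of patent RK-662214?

2041-05-31

Base term: filing date + 15 years → 1 June 2037.
Product Clearance Extension: 1717 days claimed exceeds the 807-day cap, so +807 days → 17 August 2039.
Appellate Stay Credit: +178 days → 11 February 2040.
Office Delay Adjustment: +589 days → 22 September 2041.
Prosecution Delay Deduction: −114 days → 31 May 2041.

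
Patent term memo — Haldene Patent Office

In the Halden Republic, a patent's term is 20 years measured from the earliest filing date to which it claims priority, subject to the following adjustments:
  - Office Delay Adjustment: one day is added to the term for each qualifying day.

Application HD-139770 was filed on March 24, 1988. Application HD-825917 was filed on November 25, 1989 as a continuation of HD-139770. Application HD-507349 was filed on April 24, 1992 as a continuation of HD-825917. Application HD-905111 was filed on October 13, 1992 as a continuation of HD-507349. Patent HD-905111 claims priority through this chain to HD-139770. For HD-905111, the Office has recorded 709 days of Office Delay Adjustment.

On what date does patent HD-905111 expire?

Earliest priority filing: 24 March 1988.
Base term: 24 March 1988 + 20 years → 24 March 2008.
Office Delay Adjustment: +709 days → 3 March 2010.

2010-03-03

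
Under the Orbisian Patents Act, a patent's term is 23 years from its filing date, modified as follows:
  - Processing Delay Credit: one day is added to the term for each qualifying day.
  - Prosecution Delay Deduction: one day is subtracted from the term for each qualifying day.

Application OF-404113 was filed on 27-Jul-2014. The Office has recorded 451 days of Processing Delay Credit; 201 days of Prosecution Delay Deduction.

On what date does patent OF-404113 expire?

April 3, 2038

Base term: filing date + 23 years → 27 July 2037.
Processing Delay Credit: +451 days → 21 October 2038.
Prosecution Delay Deduction: −201 days → 3 April 2038.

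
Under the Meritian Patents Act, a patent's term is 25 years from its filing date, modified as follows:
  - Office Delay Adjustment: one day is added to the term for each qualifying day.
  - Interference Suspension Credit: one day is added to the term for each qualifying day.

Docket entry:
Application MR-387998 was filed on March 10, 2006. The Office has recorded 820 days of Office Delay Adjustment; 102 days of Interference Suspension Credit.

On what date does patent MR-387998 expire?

Base term: filing date + 25 years → 10 March 2031.
Office Delay Adjustment: +820 days → 7 June 2033.
Interference Suspension Credit: +102 days → 17 September 2033.

2033-09-17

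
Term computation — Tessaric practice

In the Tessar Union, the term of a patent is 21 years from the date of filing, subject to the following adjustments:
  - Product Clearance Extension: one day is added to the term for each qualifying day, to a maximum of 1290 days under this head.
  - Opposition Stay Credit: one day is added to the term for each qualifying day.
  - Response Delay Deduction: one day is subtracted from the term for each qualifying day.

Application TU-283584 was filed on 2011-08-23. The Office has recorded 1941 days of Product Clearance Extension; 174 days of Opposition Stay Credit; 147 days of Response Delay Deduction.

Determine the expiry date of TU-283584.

Base term: filing date + 21 years → 23 August 2032.
Product Clearance Extension: 1941 days claimed exceeds the 1290-day cap, so +1290 days → 5 March 2036.
Opposition Stay Credit: +174 days → 26 August 2036.
Response Delay Deduction: −147 days → 1 April 2036.

2036-04-01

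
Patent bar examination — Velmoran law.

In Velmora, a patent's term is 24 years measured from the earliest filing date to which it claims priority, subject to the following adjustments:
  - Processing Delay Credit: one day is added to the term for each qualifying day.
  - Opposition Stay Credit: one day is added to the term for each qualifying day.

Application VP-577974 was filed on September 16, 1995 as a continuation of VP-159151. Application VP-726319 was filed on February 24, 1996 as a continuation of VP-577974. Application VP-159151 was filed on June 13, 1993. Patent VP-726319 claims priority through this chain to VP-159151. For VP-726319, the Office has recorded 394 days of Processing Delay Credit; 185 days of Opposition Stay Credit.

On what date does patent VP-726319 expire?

2019-01-13

Earliest priority filing: 13 June 1993.
Base term: 13 June 1993 + 24 years → 13 June 2017.
Processing Delay Credit: +394 days → 12 July 2018.
Opposition Stay Credit: +185 days → 13 January 2019.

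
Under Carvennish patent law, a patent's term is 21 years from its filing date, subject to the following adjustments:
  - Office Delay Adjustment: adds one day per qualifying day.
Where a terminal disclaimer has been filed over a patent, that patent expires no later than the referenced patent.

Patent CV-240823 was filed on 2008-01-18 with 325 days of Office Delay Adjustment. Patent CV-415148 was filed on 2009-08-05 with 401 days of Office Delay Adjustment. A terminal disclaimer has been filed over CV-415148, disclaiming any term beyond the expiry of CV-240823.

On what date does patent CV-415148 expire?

December 9, 2029

Natural term of CV-415148:
  Base: filing + 21 years → 5 August 2030.
  Office Delay Adjustment: +401 days → 10 September 2031.
Expiry of referenced patent CV-240823:
  Base: filing + 21 years → 18 January 2029.
  Office Delay Adjustment: +325 days → 9 December 2029.
Terminal disclaimer: CV-415148 expires on the earlier of 10 September 2031 and 9 December 2029.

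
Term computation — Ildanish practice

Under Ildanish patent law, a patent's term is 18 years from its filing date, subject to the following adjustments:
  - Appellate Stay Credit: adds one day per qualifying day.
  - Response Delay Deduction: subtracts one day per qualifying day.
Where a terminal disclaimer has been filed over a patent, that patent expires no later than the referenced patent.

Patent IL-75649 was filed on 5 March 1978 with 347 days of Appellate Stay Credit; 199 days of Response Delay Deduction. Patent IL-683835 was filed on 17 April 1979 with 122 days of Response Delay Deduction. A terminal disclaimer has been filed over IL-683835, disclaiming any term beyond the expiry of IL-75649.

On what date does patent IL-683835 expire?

1996-07-31

Natural term of IL-683835:
  Base: filing + 18 years → 17 April 1997.
  Response Delay Deduction: −122 days → 16 December 1996.
Expiry of referenced patent IL-75649:
  Base: filing + 18 years → 5 March 1996.
  Appellate Stay Credit: +347 days → 15 February 1997.
  Response Delay Deduction: −199 days → 31 July 1996.
Terminal disclaimer: IL-683835 expires on the earlier of 16 December 1996 and 31 July 1996.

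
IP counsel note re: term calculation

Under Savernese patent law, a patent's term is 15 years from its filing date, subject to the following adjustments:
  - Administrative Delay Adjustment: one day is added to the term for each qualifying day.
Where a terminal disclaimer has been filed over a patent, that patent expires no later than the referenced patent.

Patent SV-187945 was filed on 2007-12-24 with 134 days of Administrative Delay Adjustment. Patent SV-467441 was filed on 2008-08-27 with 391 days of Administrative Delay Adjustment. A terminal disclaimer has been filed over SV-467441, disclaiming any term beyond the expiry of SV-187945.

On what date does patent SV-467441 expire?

Natural term of SV-467441:
  Base: filing + 15 years → 27 August 2023.
  Administrative Delay Adjustment: +391 days → 21 September 2024.
Expiry of referenced patent SV-187945:
  Base: filing + 15 years → 24 December 2022.
  Administrative Delay Adjustment: +134 days → 7 May 2023.
Terminal disclaimer: SV-467441 expires on the earlier of 21 September 2024 and 7 May 2023.

May 7, 2023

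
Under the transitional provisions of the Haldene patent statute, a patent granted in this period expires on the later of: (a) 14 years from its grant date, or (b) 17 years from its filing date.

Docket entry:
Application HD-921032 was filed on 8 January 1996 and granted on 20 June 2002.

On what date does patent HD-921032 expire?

2016-06-20

(a) grant + 14 years → 20 June 2016.
(b) filing + 17 years → 8 January 2013.
Later of the two: 20 June 2016.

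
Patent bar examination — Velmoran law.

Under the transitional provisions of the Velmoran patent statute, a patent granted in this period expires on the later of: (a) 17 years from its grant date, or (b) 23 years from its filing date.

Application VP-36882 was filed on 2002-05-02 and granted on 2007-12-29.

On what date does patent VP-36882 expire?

2025-05-02

(a) grant + 17 years → 29 December 2024.
(b) filing + 23 years → 2 May 2025.
Later of the two: 2 May 2025.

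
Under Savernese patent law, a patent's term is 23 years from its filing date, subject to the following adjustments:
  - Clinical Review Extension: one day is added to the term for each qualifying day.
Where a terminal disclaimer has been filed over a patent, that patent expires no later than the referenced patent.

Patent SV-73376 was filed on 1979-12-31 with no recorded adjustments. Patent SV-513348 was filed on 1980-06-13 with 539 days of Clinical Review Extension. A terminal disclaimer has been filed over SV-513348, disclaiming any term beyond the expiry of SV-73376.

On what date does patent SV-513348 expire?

2002-12-31

Natural term of SV-513348:
  Base: filing + 23 years → 13 June 2003.
  Clinical Review Extension: +539 days → 3 December 2004.
Expiry of referenced patent SV-73376:
  Base: filing + 23 years → 31 December 2002.
Terminal disclaimer: SV-513348 expires on the earlier of 3 December 2004 and 31 December 2002.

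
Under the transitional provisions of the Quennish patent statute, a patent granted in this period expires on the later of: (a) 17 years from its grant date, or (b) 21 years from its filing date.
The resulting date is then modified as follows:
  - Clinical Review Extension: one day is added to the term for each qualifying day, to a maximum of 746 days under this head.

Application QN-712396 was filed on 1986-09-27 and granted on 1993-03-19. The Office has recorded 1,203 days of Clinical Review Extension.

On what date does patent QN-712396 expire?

(a) grant + 17 years → 19 March 2010.
(b) filing + 21 years → 27 September 2007.
Later of the two: 19 March 2010.
Clinical Review Extension: 1203 days claimed exceeds the 746-day cap, so +746 days → 3 April 2012.

2012-04-03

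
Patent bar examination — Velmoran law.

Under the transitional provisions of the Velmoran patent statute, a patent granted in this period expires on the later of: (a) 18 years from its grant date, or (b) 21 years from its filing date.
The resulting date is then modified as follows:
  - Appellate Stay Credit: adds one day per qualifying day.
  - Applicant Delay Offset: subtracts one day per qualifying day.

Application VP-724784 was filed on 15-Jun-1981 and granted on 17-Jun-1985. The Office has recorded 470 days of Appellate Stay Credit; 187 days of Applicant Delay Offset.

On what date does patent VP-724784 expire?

March 26, 2004

(a) grant + 18 years → 17 June 2003.
(b) filing + 21 years → 15 June 2002.
Later of the two: 17 June 2003.
Appellate Stay Credit: +470 days → 29 September 2004.
Applicant Delay Offset: −187 days → 26 March 2004.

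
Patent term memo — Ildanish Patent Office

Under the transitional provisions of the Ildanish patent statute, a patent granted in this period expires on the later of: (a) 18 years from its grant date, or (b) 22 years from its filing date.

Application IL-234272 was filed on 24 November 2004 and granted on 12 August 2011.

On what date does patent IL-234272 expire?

August 12, 2029

(a) grant + 18 years → 12 August 2029.
(b) filing + 22 years → 24 November 2026.
Later of the two: 12 August 2029.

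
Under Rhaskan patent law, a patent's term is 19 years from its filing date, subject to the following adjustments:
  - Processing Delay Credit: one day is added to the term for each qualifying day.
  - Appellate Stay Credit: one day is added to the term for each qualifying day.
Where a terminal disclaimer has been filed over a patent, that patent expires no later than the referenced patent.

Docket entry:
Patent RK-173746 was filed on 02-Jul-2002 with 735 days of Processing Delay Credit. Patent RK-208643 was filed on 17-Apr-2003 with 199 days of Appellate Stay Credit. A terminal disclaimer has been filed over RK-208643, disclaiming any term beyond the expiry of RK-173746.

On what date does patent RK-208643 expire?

2022-11-02

Natural term of RK-208643:
  Base: filing + 19 years → 17 April 2022.
  Appellate Stay Credit: +199 days → 2 November 2022.
Expiry of referenced patent RK-173746:
  Base: filing + 19 years → 2 July 2021.
  Processing Delay Credit: +735 days → 7 July 2023.
Terminal disclaimer: RK-208643 expires on the earlier of 2 November 2022 and 7 July 2023.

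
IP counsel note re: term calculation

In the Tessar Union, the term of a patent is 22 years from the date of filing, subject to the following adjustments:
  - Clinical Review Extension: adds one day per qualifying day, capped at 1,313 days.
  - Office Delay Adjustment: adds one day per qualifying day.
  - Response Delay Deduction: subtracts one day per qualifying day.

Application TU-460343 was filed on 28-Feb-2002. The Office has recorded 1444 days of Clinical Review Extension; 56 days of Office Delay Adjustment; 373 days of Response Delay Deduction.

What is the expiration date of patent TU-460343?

November 20, 2026

Base term: filing date + 22 years → 28 February 2024.
Clinical Review Extension: 1444 days claimed exceeds the 1313-day cap, so +1313 days → 3 October 2027.
Office Delay Adjustment: +56 days → 28 November 2027.
Response Delay Deduction: −373 days → 20 November 2026.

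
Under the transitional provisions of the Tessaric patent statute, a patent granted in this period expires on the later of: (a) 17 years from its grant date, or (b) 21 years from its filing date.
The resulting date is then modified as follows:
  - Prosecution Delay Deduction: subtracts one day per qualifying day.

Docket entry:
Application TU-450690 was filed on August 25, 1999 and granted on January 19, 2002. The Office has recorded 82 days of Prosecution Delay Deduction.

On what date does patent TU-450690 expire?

(a) grant + 17 years → 19 January 2019.
(b) filing + 21 years → 25 August 2020.
Later of the two: 25 August 2020.
Prosecution Delay Deduction: −82 days → 4 June 2020.

2020-06-04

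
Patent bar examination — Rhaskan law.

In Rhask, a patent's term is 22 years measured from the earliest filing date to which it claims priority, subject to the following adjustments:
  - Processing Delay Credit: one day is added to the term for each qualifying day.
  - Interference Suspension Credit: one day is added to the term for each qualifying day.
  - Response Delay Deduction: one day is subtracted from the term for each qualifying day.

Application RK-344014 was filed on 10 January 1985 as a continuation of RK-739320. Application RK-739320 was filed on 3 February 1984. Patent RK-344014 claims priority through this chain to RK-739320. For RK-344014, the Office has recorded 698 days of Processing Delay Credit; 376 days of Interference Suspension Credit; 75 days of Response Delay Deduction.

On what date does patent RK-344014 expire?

2008-10-29

Earliest priority filing: 3 February 1984.
Base term: 3 February 1984 + 22 years → 3 February 2006.
Processing Delay Credit: +698 days → 2 January 2008.
Interference Suspension Credit: +376 days → 12 January 2009.
Response Delay Deduction: −75 days → 29 October 2008.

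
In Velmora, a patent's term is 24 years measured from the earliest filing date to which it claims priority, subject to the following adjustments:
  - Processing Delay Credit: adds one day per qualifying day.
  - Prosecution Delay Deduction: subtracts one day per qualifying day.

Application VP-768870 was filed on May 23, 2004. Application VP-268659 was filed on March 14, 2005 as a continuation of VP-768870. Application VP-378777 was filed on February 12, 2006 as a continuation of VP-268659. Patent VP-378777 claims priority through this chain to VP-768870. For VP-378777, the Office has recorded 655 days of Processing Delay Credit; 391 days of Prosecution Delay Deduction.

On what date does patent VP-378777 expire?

Earliest priority filing: 23 May 2004.
Base term: 23 May 2004 + 24 years → 23 May 2028.
Processing Delay Credit: +655 days → 9 March 2030.
Prosecution Delay Deduction: −391 days → 11 February 2029.

2029-02-11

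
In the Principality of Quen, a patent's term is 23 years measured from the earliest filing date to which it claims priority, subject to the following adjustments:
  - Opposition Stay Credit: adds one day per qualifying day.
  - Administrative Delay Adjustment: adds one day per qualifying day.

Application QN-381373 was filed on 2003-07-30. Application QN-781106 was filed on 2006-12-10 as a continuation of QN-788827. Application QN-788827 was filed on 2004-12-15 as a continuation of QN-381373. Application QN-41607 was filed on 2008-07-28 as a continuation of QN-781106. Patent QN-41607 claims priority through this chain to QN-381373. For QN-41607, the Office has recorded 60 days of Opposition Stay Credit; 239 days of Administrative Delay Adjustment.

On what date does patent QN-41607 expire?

Earliest priority filing: 30 July 2003.
Base term: 30 July 2003 + 23 years → 30 July 2026.
Opposition Stay Credit: +60 days → 28 September 2026.
Administrative Delay Adjustment: +239 days → 25 May 2027.

May 25, 2027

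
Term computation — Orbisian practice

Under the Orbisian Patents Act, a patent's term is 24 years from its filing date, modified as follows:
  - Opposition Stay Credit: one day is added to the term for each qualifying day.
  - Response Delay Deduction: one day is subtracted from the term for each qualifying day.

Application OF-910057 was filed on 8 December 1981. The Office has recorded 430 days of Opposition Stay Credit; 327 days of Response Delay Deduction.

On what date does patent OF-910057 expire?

Base term: filing date + 24 years → 8 December 2005.
Opposition Stay Credit: +430 days → 11 February 2007.
Response Delay Deduction: −327 days → 21 March 2006.

March 21, 2006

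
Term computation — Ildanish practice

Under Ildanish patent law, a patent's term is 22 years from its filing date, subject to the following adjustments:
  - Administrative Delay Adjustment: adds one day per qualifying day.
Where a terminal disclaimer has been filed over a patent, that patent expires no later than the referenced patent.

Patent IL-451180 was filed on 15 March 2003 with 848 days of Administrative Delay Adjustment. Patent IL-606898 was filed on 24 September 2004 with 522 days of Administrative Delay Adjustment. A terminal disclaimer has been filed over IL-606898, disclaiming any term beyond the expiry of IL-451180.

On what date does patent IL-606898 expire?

Natural term of IL-606898:
  Base: filing + 22 years → 24 September 2026.
  Administrative Delay Adjustment: +522 days → 28 February 2028.
Expiry of referenced patent IL-451180:
  Base: filing + 22 years → 15 March 2025.
  Administrative Delay Adjustment: +848 days → 11 July 2027.
Terminal disclaimer: IL-606898 expires on the earlier of 28 February 2028 and 11 July 2027.

July 11, 2027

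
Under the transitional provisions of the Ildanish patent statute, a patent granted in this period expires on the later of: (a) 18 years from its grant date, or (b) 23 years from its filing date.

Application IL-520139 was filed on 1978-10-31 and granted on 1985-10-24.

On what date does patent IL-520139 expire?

2003-10-24

(a) grant + 18 years → 24 October 2003.
(b) filing + 23 years → 31 October 2001.
Later of the two: 24 October 2003.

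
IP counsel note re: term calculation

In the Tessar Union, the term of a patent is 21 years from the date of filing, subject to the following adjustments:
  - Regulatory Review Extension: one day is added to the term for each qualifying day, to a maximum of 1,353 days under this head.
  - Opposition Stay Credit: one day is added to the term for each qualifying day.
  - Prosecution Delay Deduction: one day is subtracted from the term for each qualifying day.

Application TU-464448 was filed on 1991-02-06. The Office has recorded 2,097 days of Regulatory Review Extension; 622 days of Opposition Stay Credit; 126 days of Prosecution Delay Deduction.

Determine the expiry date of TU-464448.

February 28, 2017

Base term: filing date + 21 years → 6 February 2012.
Regulatory Review Extension: 2097 days claimed exceeds the 1353-day cap, so +1353 days → 21 October 2015.
Opposition Stay Credit: +622 days → 4 July 2017.
Prosecution Delay Deduction: −126 days → 28 February 2017.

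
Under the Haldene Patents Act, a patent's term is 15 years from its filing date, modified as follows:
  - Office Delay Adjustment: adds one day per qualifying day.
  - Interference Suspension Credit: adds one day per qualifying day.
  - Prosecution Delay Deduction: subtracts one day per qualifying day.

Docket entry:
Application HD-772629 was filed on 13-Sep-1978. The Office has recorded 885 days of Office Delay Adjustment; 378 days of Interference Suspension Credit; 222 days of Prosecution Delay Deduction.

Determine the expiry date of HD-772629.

Base term: filing date + 15 years → 13 September 1993.
Office Delay Adjustment: +885 days → 15 February 1996.
Interference Suspension Credit: +378 days → 27 February 1997.
Prosecution Delay Deduction: −222 days → 20 July 1996.

July 20, 1996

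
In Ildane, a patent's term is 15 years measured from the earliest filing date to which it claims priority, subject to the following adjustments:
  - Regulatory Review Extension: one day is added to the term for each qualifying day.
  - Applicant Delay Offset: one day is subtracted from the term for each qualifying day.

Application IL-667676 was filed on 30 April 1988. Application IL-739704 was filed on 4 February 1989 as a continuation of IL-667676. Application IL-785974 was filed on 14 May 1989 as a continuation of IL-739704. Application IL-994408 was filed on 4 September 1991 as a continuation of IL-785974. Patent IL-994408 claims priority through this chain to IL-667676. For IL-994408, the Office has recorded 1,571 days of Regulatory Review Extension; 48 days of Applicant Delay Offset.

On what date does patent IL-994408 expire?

Earliest priority filing: 30 April 1988.
Base term: 30 April 1988 + 15 years → 30 April 2003.
Regulatory Review Extension: +1571 days → 18 August 2007.
Applicant Delay Offset: −48 days → 1 July 2007.

July 1, 2007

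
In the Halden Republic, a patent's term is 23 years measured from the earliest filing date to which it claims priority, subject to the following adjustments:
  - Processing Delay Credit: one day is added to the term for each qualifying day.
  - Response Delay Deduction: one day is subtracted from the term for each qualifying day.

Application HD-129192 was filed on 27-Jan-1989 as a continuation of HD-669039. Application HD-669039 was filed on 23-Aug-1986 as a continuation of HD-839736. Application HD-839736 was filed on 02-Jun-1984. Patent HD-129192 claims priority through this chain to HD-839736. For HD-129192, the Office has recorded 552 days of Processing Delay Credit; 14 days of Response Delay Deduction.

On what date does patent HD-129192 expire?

Earliest priority filing: 2 June 1984.
Base term: 2 June 1984 + 23 years → 2 June 2007.
Processing Delay Credit: +552 days → 5 December 2008.
Response Delay Deduction: −14 days → 21 November 2008.

November 21, 2008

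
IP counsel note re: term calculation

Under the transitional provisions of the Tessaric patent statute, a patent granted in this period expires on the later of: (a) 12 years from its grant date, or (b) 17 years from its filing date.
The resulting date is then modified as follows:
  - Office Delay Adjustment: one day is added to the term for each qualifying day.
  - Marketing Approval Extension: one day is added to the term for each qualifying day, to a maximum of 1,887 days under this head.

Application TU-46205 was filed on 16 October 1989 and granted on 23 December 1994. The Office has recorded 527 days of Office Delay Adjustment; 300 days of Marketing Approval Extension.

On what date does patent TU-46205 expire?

2009-03-29

(a) grant + 12 years → 23 December 2006.
(b) filing + 17 years → 16 October 2006.
Later of the two: 23 December 2006.
Office Delay Adjustment: +527 days → 2 June 2008.
Marketing Approval Extension: 300 days (within the 1887-day cap) → +300 days → 29 March 2009.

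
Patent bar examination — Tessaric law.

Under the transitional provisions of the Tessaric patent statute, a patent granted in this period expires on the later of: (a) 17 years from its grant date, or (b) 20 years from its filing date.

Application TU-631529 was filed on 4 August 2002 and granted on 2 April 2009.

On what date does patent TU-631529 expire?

(a) grant + 17 years → 2 April 2026.
(b) filing + 20 years → 4 August 2022.
Later of the two: 2 April 2026.

2026-04-02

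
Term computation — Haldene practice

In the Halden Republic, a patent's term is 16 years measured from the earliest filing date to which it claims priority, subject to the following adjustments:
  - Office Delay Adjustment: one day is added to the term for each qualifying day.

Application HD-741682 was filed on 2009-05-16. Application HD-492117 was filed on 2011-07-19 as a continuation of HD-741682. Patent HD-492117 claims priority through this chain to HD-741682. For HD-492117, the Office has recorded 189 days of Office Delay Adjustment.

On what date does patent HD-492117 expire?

Earliest priority filing: 16 May 2009.
Base term: 16 May 2009 + 16 years → 16 May 2025.
Office Delay Adjustment: +189 days → 21 November 2025.

November 21, 2025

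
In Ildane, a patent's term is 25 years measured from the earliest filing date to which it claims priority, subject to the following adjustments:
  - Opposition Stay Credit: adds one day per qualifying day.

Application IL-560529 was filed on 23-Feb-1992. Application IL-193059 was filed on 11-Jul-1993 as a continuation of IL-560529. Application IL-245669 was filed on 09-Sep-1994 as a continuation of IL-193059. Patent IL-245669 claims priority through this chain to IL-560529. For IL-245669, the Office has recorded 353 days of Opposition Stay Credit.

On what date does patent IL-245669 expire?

2018-02-11

Earliest priority filing: 23 February 1992.
Base term: 23 February 1992 + 25 years → 23 February 2017.
Opposition Stay Credit: +353 days → 11 February 2018.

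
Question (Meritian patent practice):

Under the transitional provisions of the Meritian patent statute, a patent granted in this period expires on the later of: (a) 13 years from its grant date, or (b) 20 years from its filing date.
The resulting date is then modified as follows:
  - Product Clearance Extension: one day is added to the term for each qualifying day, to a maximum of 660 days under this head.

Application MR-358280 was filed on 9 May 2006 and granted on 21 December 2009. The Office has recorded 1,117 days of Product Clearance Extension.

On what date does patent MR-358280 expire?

2028-02-28

(a) grant + 13 years → 21 December 2022.
(b) filing + 20 years → 9 May 2026.
Later of the two: 9 May 2026.
Product Clearance Extension: 1117 days claimed exceeds the 660-day cap, so +660 days → 28 February 2028.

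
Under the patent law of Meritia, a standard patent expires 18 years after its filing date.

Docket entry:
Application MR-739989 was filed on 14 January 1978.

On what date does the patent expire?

Filing date + 18 years → 14 January 1996.

January 14, 1996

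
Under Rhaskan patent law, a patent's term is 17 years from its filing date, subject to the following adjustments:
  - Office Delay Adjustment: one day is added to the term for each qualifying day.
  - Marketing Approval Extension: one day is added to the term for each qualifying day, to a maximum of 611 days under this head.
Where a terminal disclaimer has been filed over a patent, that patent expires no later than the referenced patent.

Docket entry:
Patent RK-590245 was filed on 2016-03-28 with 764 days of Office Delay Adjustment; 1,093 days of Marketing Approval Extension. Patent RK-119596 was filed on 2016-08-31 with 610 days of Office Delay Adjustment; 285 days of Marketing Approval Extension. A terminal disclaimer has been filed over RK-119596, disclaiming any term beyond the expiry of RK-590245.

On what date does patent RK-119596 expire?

Natural term of RK-119596:
  Base: filing + 17 years → 31 August 2033.
  Office Delay Adjustment: +610 days → 3 May 2035.
  Marketing Approval Extension: 285 days (within the 611-day cap) → +285 days → 12 February 2036.
Expiry of referenced patent RK-590245:
  Base: filing + 17 years → 28 March 2033.
  Office Delay Adjustment: +764 days → 1 May 2035.
  Marketing Approval Extension: 1093 days claimed exceeds the 611-day cap, so +611 days → 1 January 2037.
Terminal disclaimer: RK-119596 expires on the earlier of 12 February 2036 and 1 January 2037.

February 12, 2036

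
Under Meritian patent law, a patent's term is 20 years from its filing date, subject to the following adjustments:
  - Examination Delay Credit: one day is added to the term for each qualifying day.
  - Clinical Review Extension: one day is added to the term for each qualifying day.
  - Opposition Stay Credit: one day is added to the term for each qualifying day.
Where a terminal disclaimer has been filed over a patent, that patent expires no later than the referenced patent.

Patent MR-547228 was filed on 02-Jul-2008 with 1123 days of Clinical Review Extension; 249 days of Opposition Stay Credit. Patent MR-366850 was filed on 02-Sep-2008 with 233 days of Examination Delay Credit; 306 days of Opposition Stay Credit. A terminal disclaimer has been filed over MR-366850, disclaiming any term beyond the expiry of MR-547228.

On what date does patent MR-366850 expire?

Natural term of MR-366850:
  Base: filing + 20 years → 2 September 2028.
  Examination Delay Credit: +233 days → 23 April 2029.
  Opposition Stay Credit: +306 days → 23 February 2030.
Expiry of referenced patent MR-547228:
  Base: filing + 20 years → 2 July 2028.
  Clinical Review Extension: +1123 days → 30 July 2031.
  Opposition Stay Credit: +249 days → 4 April 2032.
Terminal disclaimer: MR-366850 expires on the earlier of 23 February 2030 and 4 April 2032.

February 23, 2030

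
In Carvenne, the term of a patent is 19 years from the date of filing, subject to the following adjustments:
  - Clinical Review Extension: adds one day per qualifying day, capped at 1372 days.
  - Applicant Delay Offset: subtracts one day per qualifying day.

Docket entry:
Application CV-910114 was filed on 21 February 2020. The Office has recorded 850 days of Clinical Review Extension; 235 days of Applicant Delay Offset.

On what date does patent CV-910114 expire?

October 28, 2040

Base term: filing date + 19 years → 21 February 2039.
Clinical Review Extension: 850 days (within the 1372-day cap) → +850 days → 20 June 2041.
Applicant Delay Offset: −235 days → 28 October 2040.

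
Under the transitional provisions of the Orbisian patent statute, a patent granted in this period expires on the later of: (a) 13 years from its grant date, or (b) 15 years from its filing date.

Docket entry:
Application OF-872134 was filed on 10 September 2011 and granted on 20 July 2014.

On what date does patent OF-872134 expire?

July 20, 2027

(a) grant + 13 years → 20 July 2027.
(b) filing + 15 years → 10 September 2026.
Later of the two: 20 July 2027.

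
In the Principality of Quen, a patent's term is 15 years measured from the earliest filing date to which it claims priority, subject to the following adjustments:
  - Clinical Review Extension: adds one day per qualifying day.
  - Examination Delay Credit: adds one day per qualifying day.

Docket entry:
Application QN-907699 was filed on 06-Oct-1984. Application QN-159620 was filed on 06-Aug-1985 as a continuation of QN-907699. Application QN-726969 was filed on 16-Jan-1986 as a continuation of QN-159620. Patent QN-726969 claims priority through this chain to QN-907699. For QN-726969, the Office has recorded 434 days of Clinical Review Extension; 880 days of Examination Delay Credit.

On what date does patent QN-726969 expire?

2003-05-12

Earliest priority filing: 6 October 1984.
Base term: 6 October 1984 + 15 years → 6 October 1999.
Clinical Review Extension: +434 days → 13 December 2000.
Examination Delay Credit: +880 days → 12 May 2003.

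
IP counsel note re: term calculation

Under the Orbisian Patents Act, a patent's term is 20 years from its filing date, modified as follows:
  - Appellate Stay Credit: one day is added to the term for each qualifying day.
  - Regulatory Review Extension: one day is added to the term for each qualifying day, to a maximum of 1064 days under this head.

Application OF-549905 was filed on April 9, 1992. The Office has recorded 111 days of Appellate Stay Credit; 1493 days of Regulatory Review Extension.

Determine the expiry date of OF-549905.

Base term: filing date + 20 years → 9 April 2012.
Appellate Stay Credit: +111 days → 29 July 2012.
Regulatory Review Extension: 1493 days claimed exceeds the 1064-day cap, so +1064 days → 28 June 2015.

2015-06-28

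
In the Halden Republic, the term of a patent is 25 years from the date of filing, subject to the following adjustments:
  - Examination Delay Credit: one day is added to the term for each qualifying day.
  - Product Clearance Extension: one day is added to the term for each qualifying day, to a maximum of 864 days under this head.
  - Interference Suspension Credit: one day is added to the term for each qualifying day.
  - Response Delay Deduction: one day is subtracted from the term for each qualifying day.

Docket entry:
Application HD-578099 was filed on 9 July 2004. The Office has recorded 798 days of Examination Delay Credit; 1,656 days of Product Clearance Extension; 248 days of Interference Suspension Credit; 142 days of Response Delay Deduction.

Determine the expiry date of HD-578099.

May 12, 2034

Base term: filing date + 25 years → 9 July 2029.
Examination Delay Credit: +798 days → 15 September 2031.
Product Clearance Extension: 1656 days claimed exceeds the 864-day cap, so +864 days → 26 January 2034.
Interference Suspension Credit: +248 days → 1 October 2034.
Response Delay Deduction: −142 days → 12 May 2034.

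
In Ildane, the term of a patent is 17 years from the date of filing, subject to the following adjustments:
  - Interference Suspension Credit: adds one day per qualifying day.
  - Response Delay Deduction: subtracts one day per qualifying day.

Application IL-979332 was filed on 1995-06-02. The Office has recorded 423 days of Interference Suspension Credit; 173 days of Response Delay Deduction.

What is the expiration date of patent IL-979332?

Base term: filing date + 17 years → 2 June 2012.
Interference Suspension Credit: +423 days → 30 July 2013.
Response Delay Deduction: −173 days → 7 February 2013.

2013-02-07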